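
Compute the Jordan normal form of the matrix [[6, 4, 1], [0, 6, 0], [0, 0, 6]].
J = [[6, 1, 0], [0, 6, 0], [0, 0, 6]]

The characteristic polynomial is det(xI - A) = (x - 6)^3, so the eigenvalues are 6 (algebraic multiplicity 3).

For λ = 6: rank(A - 6I) = 1, rank((A - 6I)^2) = 0. The eigenspace has dimension 3 - 1 = 2, so there are 2 Jordan blocks; the rank sequence gives block sizes [2, 1].

Assembling the blocks gives the Jordan form J above.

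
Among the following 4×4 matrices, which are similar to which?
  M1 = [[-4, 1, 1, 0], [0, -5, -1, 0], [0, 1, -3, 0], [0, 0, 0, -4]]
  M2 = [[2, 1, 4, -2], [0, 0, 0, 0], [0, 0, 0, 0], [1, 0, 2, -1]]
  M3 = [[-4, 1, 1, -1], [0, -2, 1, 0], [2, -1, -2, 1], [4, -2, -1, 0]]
3 classes: {M1}, {M2}, {M3}

Characteristic polynomials: χ_{M1} = (x + 4)^4, χ_{M2} = x^3(x - 1), χ_{M3} = (x + 2)^4.

{M1}: invariant factors x + 4, x + 4, (x + 4)^2.

{M2}: invariant factors x, x^2(x - 1).

{M3}: invariant factors x + 2, (x + 2)^3.

Matrices are similar if and only if their invariant-factor lists agree; the partition into similarity classes is {M1}, {M2}, {M3}.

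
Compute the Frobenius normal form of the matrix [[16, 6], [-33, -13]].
The invariant factors of A (the non-unit diagonal entries of the Smith normal form of xI - A over ℚ[x]) are (x - 5)(x + 2), each dividing the next. The characteristic polynomial is their product, (x - 5)(x + 2).

The rational canonical form is the block-diagonal matrix of companion matrices C(f_i):
R = [[0, 10], [1, 3]].

R = [[0, 10], [1, 3]]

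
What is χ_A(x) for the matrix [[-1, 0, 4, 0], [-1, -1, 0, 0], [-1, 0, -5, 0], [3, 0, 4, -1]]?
χ_A(x) = (x + 1)^2(x + 3)^2

xI - A = [[x + 1, 0, -4, 0], [1, x + 1, 0, 0], [1, 0, x + 5, 0], [-3, 0, -4, x + 1]].

Expanding det(xI - A) along the first row:
det(xI - A) = + (x + 1)·det([[x + 1, 0, 0], [0, x + 5, 0], [0, -4, x + 1]]) - (0)·det([[1, 0, 0], [1, x + 5, 0], [-3, -4, x + 1]]) + (-4)·det([[1, x + 1, 0], [1, 0, 0], [-3, 0, x + 1]]) - (0)·det([[1, x + 1, 0], [1, 0, x + 5], [-3, 0, -4]]).

Evaluating gives χ_A(x) = x^4 + 8x^3 + 22x^2 + 24x + 9 = (x + 1)^2(x + 3)^2.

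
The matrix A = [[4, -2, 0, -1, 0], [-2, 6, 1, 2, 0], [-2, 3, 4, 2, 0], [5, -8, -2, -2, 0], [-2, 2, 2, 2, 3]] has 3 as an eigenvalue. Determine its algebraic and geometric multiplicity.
algebraic multiplicity 5, geometric multiplicity 3

The characteristic polynomial is (x - 3)^5, so the factor x - 3 appears with exponent 5: the algebraic multiplicity is 5.

rank(A - 3I) = 2, so the eigenspace has dimension 5 - 2 = 3: the geometric multiplicity is 3.

Since 3 < 5, A is not diagonalizable.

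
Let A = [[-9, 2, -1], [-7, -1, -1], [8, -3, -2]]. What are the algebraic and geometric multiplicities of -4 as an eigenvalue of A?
algebraic multiplicity 3, geometric multiplicity 1

The characteristic polynomial is (x + 4)^3, so the factor x + 4 appears with exponent 3: the algebraic multiplicity is 3.

rank(A + 4I) = 2, so the eigenspace has dimension 3 - 2 = 1: the geometric multiplicity is 1.

Since 1 < 3, A is not diagonalizable.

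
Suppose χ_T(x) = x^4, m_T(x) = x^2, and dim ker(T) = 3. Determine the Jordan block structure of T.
λ = 0: algebraic multiplicity 4 (exponent in χ_T), largest block size 2 (exponent in m_T), 3 blocks (geometric multiplicity). These force block sizes [2, 1, 1].

Jordan blocks: (0, 2), (0, 1), (0, 1)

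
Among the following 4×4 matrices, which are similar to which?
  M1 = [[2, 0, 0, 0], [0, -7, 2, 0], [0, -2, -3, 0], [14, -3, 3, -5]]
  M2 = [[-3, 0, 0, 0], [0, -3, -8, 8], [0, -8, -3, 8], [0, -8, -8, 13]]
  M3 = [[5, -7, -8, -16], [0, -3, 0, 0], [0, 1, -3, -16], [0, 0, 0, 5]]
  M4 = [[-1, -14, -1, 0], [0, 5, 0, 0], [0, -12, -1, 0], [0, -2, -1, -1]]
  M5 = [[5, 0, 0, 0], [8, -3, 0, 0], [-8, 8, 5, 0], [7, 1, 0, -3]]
Characteristic polynomials: χ_{M1} = (x - 2)(x + 5)^3, χ_{M2} = (x - 5)^2(x + 3)^2, χ_{M3} = (x - 5)^2(x + 3)^2, χ_{M4} = (x - 5)(x + 1)^3, χ_{M5} = (x - 5)^2(x + 3)^2.

{M1}: invariant factors x + 5, (x - 2)(x + 5)^2.

{M2}: invariant factors (x - 5)(x + 3), (x - 5)(x + 3).

{M3, M5}: invariant factors x - 5, (x - 5)(x + 3)^2.

{M4}: invariant factors x + 1, (x - 5)(x + 1)^2.

Matrices are similar if and only if their invariant-factor lists agree; the partition into similarity classes is {M1}, {M2}, {M3, M5}, {M4}.

4 classes: {M1}, {M2}, {M3, M5}, {M4}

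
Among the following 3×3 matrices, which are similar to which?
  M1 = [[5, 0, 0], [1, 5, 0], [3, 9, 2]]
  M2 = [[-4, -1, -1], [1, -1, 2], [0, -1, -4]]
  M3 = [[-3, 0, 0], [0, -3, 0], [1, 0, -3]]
Characteristic polynomials: χ_{M1} = (x - 5)^2(x - 2), χ_{M2} = (x + 3)^3, χ_{M3} = (x + 3)^3.

{M1}: invariant factors (x - 5)^2(x - 2).

{M2}: invariant factors (x + 3)^3.

{M3}: invariant factors x + 3, (x + 3)^2.

Matrices are similar if and only if their invariant-factor lists agree; the partition into similarity classes is {M1}, {M2}, {M3}.

3 classes: {M1}, {M2}, {M3}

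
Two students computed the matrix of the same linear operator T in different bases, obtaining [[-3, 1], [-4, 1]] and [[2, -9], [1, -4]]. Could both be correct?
Two matrices over a field are similar if and only if they have the same invariant factors.

Both A and B have characteristic polynomial (x + 1)^2 and minimal polynomial (x + 1)^2. Computing further, both have invariant factors (x + 1)^2. Hence A and B are similar.

Yes.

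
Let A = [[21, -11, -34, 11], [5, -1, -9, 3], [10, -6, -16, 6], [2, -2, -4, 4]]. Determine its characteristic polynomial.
χ_A(x) = (x - 2)^4

xI - A = [[x - 21, 11, 34, -11], [-5, x + 1, 9, -3], [-10, 6, x + 16, -6], [-2, 2, 4, x - 4]].

Expanding det(xI - A) along the first row:
det(xI - A) = + (x - 21)·det([[x + 1, 9, -3], [6, x + 16, -6], [2, 4, x - 4]]) - (11)·det([[-5, 9, -3], [-10, x + 16, -6], [-2, 4, x - 4]]) + (34)·det([[-5, x + 1, -3], [-10, 6, -6], [-2, 2, x - 4]]) - (-11)·det([[-5, x + 1, 9], [-10, 6, x + 16], [-2, 2, 4]]).

Evaluating gives χ_A(x) = x^4 - 8x^3 + 24x^2 - 32x + 16 = (x - 2)^4.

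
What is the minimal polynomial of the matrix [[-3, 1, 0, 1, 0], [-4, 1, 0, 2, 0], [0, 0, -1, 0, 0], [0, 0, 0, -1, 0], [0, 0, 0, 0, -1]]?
m_A(x) = (x + 1)^2

The characteristic polynomial factors as (x + 1)^5. The minimal polynomial is ∏(x - λ)^{k_λ} where k_λ is the size of the largest Jordan block at λ.

For λ = -1: rank(A + I) = 1, and the largest Jordan block has size 2 (the smallest k with rank((A + I)^k) = rank((A + I)^(k+1))).

So m_A(x) = (x + 1)^2.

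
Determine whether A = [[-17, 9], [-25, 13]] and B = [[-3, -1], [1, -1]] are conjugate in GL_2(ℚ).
Yes.

Two matrices over a field are similar if and only if they have the same invariant factors.

Both A and B have characteristic polynomial (x + 2)^2 and minimal polynomial (x + 2)^2. Computing further, both have invariant factors (x + 2)^2. Hence A and B are similar.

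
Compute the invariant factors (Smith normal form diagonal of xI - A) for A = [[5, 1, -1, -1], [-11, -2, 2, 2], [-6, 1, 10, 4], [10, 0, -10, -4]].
The Jordan structure of A has elementary divisors (x - 1)^3, (x - 6). Arranging the block sizes at each eigenvalue in decreasing order and taking row products gives the invariant factors.

Invariant factors (smallest first, each dividing the next): (x - 6)(x - 1)^3.

Check: the last factor (x - 6)(x - 1)^3 is the minimal polynomial, and the product (x - 6)(x - 1)^3 is the characteristic polynomial.

(x - 6)(x - 1)^3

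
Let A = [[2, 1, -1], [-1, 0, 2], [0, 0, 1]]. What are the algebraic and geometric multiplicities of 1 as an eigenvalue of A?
The characteristic polynomial is (x - 1)^3, so the factor x - 1 appears with exponent 3: the algebraic multiplicity is 3.

rank(A - I) = 2, so the eigenspace has dimension 3 - 2 = 1: the geometric multiplicity is 1.

Since 1 < 3, A is not diagonalizable.

algebraic multiplicity 3, geometric multiplicity 1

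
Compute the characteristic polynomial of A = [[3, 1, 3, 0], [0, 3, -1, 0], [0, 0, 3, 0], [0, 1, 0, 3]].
χ_A(x) = (x - 3)^4

xI - A = [[x - 3, -1, -3, 0], [0, x - 3, 1, 0], [0, 0, x - 3, 0], [0, -1, 0, x - 3]].

Expanding det(xI - A) along the first row:
det(xI - A) = + (x - 3)·det([[x - 3, 1, 0], [0, x - 3, 0], [-1, 0, x - 3]]) - (-1)·det([[0, 1, 0], [0, x - 3, 0], [0, 0, x - 3]]) + (-3)·det([[0, x - 3, 0], [0, 0, 0], [0, -1, x - 3]]) - (0)·det([[0, x - 3, 1], [0, 0, x - 3], [0, -1, 0]]).

Evaluating gives χ_A(x) = x^4 - 12x^3 + 54x^2 - 108x + 81 = (x - 3)^4.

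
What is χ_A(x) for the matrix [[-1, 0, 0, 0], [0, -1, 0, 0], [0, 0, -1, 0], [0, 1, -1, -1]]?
xI - A = [[x + 1, 0, 0, 0], [0, x + 1, 0, 0], [0, 0, x + 1, 0], [0, -1, 1, x + 1]].

Expanding det(xI - A) along the first row:
det(xI - A) = + (x + 1)·det([[x + 1, 0, 0], [0, x + 1, 0], [-1, 1, x + 1]]) - (0)·det([[0, 0, 0], [0, x + 1, 0], [0, 1, x + 1]]) + (0)·det([[0, x + 1, 0], [0, 0, 0], [0, -1, x + 1]]) - (0)·det([[0, x + 1, 0], [0, 0, x + 1], [0, -1, 1]]).

Evaluating gives χ_A(x) = x^4 + 4x^3 + 6x^2 + 4x + 1 = (x + 1)^4.

χ_A(x) = (x + 1)^4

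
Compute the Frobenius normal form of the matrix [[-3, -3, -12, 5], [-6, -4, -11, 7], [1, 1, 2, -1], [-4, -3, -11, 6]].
The invariant factors of A (the non-unit diagonal entries of the Smith normal form of xI - A over ℚ[x]) are (x - 1)^2(x^2 + x + 4), each dividing the next. The characteristic polynomial is their product, (x - 1)^2(x^2 + x + 4).

The rational canonical form is the block-diagonal matrix of companion matrices C(f_i):
R = [[0, 0, 0, -4], [1, 0, 0, 7], [0, 1, 0, -3], [0, 0, 1, 1]].

Note the characteristic polynomial does not split into linear factors over ℚ, so A has no Jordan form over ℚ; the rational canonical form exists over any field.

R = [[0, 0, 0, -4], [1, 0, 0, 7], [0, 1, 0, -3], [0, 0, 1, 1]]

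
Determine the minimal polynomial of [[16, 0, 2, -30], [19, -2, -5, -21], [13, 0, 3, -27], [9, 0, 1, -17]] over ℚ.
The characteristic polynomial factors as (x - 2)^2(x + 2)^2. The minimal polynomial is ∏(x - λ)^{k_λ} where k_λ is the size of the largest Jordan block at λ.

For λ = -2: rank(A + 2I) = 2, and the largest Jordan block has size 1 (the smallest k with rank((A + 2I)^k) = rank((A + 2I)^(k+1))).
For λ = 2: rank(A - 2I) = 3, and the largest Jordan block has size 2 (the smallest k with rank((A - 2I)^k) = rank((A - 2I)^(k+1))).

So m_A(x) = (x - 2)^2(x + 2).

m_A(x) = (x - 2)^2(x + 2)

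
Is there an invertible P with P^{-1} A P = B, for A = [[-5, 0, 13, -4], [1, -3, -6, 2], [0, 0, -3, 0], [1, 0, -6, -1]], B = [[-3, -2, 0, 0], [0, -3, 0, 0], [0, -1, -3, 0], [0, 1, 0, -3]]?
No.

Both have characteristic polynomial (x + 3)^4, but the minimal polynomial of A is (x + 3)^3 while the minimal polynomial of B is (x + 3)^2. The minimal polynomial is a similarity invariant, so A and B are not similar.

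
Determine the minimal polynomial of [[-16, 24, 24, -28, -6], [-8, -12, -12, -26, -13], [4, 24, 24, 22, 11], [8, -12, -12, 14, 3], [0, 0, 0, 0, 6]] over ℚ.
m_A(x) = x(x - 6)^2(x - 4)

The characteristic polynomial factors as x^2(x - 6)^2(x - 4). The minimal polynomial is ∏(x - λ)^{k_λ} where k_λ is the size of the largest Jordan block at λ.

For λ = 0: rank(A) = 3, and the largest Jordan block has size 1 (the smallest k with rank(A^k) = rank(A^(k+1))).
For λ = 4: rank(A - 4I) = 4, and the largest Jordan block has size 1 (the smallest k with rank((A - 4I)^k) = rank((A - 4I)^(k+1))).
For λ = 6: rank(A - 6I) = 4, and the largest Jordan block has size 2 (the smallest k with rank((A - 6I)^k) = rank((A - 6I)^(k+1))).

So m_A(x) = x(x - 6)^2(x - 4).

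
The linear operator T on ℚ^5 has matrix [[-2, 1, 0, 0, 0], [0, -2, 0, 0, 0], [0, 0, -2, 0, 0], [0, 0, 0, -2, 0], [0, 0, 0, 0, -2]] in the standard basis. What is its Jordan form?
J = [[-2, 1, 0, 0, 0], [0, -2, 0, 0, 0], [0, 0, -2, 0, 0], [0, 0, 0, -2, 0], [0, 0, 0, 0, -2]]

The characteristic polynomial is det(xI - A) = (x + 2)^5, so the eigenvalues are -2 (algebraic multiplicity 5).

For λ = -2: rank(A + 2I) = 1, rank((A + 2I)^2) = 0. The eigenspace has dimension 5 - 1 = 4, so there are 4 Jordan blocks; the rank sequence gives block sizes [2, 1, 1, 1].

Assembling the blocks gives the Jordan form J above.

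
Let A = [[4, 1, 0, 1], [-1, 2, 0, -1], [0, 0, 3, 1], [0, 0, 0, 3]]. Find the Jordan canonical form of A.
J = [[3, 1, 0, 0], [0, 3, 0, 0], [0, 0, 3, 1], [0, 0, 0, 3]]

The characteristic polynomial is det(xI - A) = (x - 3)^4, so the eigenvalues are 3 (algebraic multiplicity 4).

For λ = 3: rank(A - 3I) = 2, rank((A - 3I)^2) = 0. The eigenspace has dimension 4 - 2 = 2, so there are 2 Jordan blocks; the rank sequence gives block sizes [2, 2].

Assembling the blocks gives the Jordan form J above.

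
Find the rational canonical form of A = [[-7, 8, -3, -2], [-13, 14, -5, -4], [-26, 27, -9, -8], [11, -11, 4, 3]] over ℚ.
R = [[0, 0, 0, 2], [1, 0, 0, 2], [0, 1, 0, -4], [0, 0, 1, 1]]

The invariant factors of A (the non-unit diagonal entries of the Smith normal form of xI - A over ℚ[x]) are (x - 1)(x^3 + 4x + 2), each dividing the next. The characteristic polynomial is their product, (x - 1)(x^3 + 4x + 2).

The rational canonical form is the block-diagonal matrix of companion matrices C(f_i):
R = [[0, 0, 0, 2], [1, 0, 0, 2], [0, 1, 0, -4], [0, 0, 1, 1]].

Note the characteristic polynomial does not split into linear factors over ℚ, so A has no Jordan form over ℚ; the rational canonical form exists over any field.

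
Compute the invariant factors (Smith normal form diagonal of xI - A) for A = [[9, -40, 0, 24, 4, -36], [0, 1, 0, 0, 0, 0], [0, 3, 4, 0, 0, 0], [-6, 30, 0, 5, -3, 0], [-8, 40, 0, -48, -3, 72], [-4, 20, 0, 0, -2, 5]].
(x - 5)(x - 1), (x - 5)^2(x - 4)(x - 1)

The Jordan structure of A has elementary divisors (x - 1), (x - 1), (x - 4), (x - 5)^2, (x - 5). Arranging the block sizes at each eigenvalue in decreasing order and taking row products gives the invariant factors.

Invariant factors (smallest first, each dividing the next): (x - 5)(x - 1), (x - 5)^2(x - 4)(x - 1).

Check: the last factor (x - 5)^2(x - 4)(x - 1) is the minimal polynomial, and the product (x - 5)^3(x - 4)(x - 1)^2 is the characteristic polynomial.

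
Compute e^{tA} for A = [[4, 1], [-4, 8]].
e^{tA} = [[(1 - 2*t)*e^{6*t}, t*e^{6*t}], [-4*t*e^{6*t}, (2*t + 1)*e^{6*t}]]

A has Jordan form J = [[6, 1], [0, 6]] with A = PJP^{-1}, so e^{tA} = P e^{tJ} P^{-1}.

For a Jordan block J_k(λ), e^{tJ_k(λ)} = e^{λt} · (I + tN + t^2 N^2/2! + ... + t^{k-1} N^{k-1}/(k-1)!) where N is the nilpotent superdiagonal part.

Assembling the blocks and conjugating back gives the entries of e^{tA} as shown above.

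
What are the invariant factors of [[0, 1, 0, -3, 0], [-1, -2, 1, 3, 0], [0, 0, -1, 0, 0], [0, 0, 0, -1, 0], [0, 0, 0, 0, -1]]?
The Jordan structure of A has elementary divisors (x + 1)^3, (x + 1), (x + 1). Arranging the block sizes at each eigenvalue in decreasing order and taking row products gives the invariant factors.

Invariant factors (smallest first, each dividing the next): x + 1, x + 1, (x + 1)^3.

Check: the last factor (x + 1)^3 is the minimal polynomial, and the product (x + 1)^5 is the characteristic polynomial.

x + 1, x + 1, (x + 1)^3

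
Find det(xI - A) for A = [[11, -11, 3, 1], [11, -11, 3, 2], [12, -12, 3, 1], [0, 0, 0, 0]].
χ_A(x) = x^3(x - 3)

xI - A = [[x - 11, 11, -3, -1], [-11, x + 11, -3, -2], [-12, 12, x - 3, -1], [0, 0, 0, x]].

Expanding det(xI - A) along the first row:
det(xI - A) = + (x - 11)·det([[x + 11, -3, -2], [12, x - 3, -1], [0, 0, x]]) - (11)·det([[-11, -3, -2], [-12, x - 3, -1], [0, 0, x]]) + (-3)·det([[-11, x + 11, -2], [-12, 12, -1], [0, 0, x]]) - (-1)·det([[-11, x + 11, -3], [-12, 12, x - 3], [0, 0, 0]]).

Evaluating gives χ_A(x) = x^4 - 3x^3 = x^3(x - 3).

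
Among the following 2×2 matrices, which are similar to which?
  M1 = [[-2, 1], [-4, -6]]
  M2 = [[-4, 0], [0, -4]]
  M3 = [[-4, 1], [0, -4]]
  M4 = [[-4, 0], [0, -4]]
2 classes: {M1, M3}, {M2, M4}

Characteristic polynomials: χ_{M1} = (x + 4)^2, χ_{M2} = (x + 4)^2, χ_{M3} = (x + 4)^2, χ_{M4} = (x + 4)^2.

{M1, M3}: invariant factors (x + 4)^2.

{M2, M4}: invariant factors x + 4, x + 4.

Matrices are similar if and only if their invariant-factor lists agree; the partition into similarity classes is {M1, M3}, {M2, M4}.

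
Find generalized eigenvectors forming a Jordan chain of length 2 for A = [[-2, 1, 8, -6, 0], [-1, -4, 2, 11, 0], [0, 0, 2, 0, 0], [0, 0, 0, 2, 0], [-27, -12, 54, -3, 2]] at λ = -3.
We seek v_1 ∈ ker((A + 3I)^2) \ ker(A + 3I), then set v_{i+1} = (A + 3I) v_i.

One such chain is v_1 = [[-1, 2, 0, 0, 0]]^T, v_2 = [[1, -1, 0, 0, 3]]^T. Check: (A + 3I) v_2 = [[0, 0, 0, 0, 0]]^T = 0.

v_1 = [[-1, 2, 0, 0, 0]]^T, v_2 = [[1, -1, 0, 0, 3]]^T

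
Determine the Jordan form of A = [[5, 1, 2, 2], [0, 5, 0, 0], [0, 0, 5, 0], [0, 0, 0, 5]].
J = [[5, 1, 0, 0], [0, 5, 0, 0], [0, 0, 5, 0], [0, 0, 0, 5]]

The characteristic polynomial is det(xI - A) = (x - 5)^4, so the eigenvalues are 5 (algebraic multiplicity 4).

For λ = 5: rank(A - 5I) = 1, rank((A - 5I)^2) = 0. The eigenspace has dimension 4 - 1 = 3, so there are 3 Jordan blocks; the rank sequence gives block sizes [2, 1, 1].

Assembling the blocks gives the Jordan form J above.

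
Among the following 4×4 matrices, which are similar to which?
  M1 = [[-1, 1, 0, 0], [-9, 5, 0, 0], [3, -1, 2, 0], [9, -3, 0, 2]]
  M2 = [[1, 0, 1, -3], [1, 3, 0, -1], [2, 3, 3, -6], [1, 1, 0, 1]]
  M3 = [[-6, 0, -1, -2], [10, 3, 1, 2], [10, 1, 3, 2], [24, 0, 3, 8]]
2 classes: {M1}, {M2, M3}

Characteristic polynomials: χ_{M1} = (x - 2)^4, χ_{M2} = (x - 2)^4, χ_{M3} = (x - 2)^4.

{M1}: invariant factors x - 2, x - 2, (x - 2)^2.

{M2, M3}: invariant factors x - 2, (x - 2)^3.

Matrices are similar if and only if their invariant-factor lists agree; the partition into similarity classes is {M1}, {M2, M3}.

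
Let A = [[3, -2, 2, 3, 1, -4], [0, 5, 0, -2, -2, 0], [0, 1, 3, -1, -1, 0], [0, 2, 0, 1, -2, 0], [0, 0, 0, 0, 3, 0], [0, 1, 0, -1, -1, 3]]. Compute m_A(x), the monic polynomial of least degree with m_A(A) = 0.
The characteristic polynomial factors as (x - 3)^6. The minimal polynomial is ∏(x - λ)^{k_λ} where k_λ is the size of the largest Jordan block at λ.

For λ = 3: rank(A - 3I) = 2, and the largest Jordan block has size 2 (the smallest k with rank((A - 3I)^k) = rank((A - 3I)^(k+1))).

So m_A(x) = (x - 3)^2.

m_A(x) = (x - 3)^2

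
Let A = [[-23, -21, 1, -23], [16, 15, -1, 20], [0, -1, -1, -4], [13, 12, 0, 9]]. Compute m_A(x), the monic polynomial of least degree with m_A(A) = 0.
The characteristic polynomial factors as (x - 6)(x + 2)^3. The minimal polynomial is ∏(x - λ)^{k_λ} where k_λ is the size of the largest Jordan block at λ.

For λ = -2: rank(A + 2I) = 3, and the largest Jordan block has size 3 (the smallest k with rank((A + 2I)^k) = rank((A + 2I)^(k+1))).
For λ = 6: rank(A - 6I) = 3, and the largest Jordan block has size 1 (the smallest k with rank((A - 6I)^k) = rank((A - 6I)^(k+1))).

So m_A(x) = (x - 6)(x + 2)^3.

m_A(x) = (x - 6)(x + 2)^3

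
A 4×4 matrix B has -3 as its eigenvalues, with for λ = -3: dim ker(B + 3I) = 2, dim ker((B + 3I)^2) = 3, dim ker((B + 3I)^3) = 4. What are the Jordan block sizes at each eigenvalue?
λ = -3: successive nullity increments [2, 1, 1] count blocks of size ≥ k; block sizes are [3, 1].

Jordan blocks: (-3, 3), (-3, 1)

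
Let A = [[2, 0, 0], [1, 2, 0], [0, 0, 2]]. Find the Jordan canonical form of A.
J = [[2, 1, 0], [0, 2, 0], [0, 0, 2]]

The characteristic polynomial is det(xI - A) = (x - 2)^3, so the eigenvalues are 2 (algebraic multiplicity 3).

For λ = 2: rank(A - 2I) = 1, rank((A - 2I)^2) = 0. The eigenspace has dimension 3 - 1 = 2, so there are 2 Jordan blocks; the rank sequence gives block sizes [2, 1].

Assembling the blocks gives the Jordan form J above.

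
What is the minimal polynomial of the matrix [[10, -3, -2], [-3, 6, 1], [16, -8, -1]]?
m_A(x) = (x - 5)^3

The characteristic polynomial factors as (x - 5)^3. The minimal polynomial is ∏(x - λ)^{k_λ} where k_λ is the size of the largest Jordan block at λ.

For λ = 5: rank(A - 5I) = 2, and the largest Jordan block has size 3 (the smallest k with rank((A - 5I)^k) = rank((A - 5I)^(k+1))).

So m_A(x) = (x - 5)^3.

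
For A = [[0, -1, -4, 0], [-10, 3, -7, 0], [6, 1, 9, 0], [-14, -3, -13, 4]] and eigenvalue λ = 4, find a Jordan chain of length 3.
v_1 = [[5, 18, -9, 20]]^T, v_2 = [[-2, -5, 3, -7]]^T, v_3 = [[1, 4, -2, 4]]^T

We seek v_1 ∈ ker((A - 4I)^3) \ ker((A - 4I)^2), then set v_{i+1} = (A - 4I) v_i.

One such chain is v_1 = [[5, 18, -9, 20]]^T, v_2 = [[-2, -5, 3, -7]]^T, v_3 = [[1, 4, -2, 4]]^T. Check: (A - 4I) v_3 = [[0, 0, 0, 0]]^T = 0.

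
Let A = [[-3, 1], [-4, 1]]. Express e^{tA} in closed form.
e^{tA} = [[(1 - 2*t)*e^{-t}, t*e^{-t}], [-4*t*e^{-t}, (2*t + 1)*e^{-t}]]

A has Jordan form J = [[-1, 1], [0, -1]] with A = PJP^{-1}, so e^{tA} = P e^{tJ} P^{-1}.

For a Jordan block J_k(λ), e^{tJ_k(λ)} = e^{λt} · (I + tN + t^2 N^2/2! + ... + t^{k-1} N^{k-1}/(k-1)!) where N is the nilpotent superdiagonal part.

Assembling the blocks and conjugating back gives the entries of e^{tA} as shown above.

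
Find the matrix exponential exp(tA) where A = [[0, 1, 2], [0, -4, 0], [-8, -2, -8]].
A has Jordan form J = [[-4, 1, 0], [0, -4, 0], [0, 0, -4]] with A = PJP^{-1}, so e^{tA} = P e^{tJ} P^{-1}.

For a Jordan block J_k(λ), e^{tJ_k(λ)} = e^{λt} · (I + tN + t^2 N^2/2! + ... + t^{k-1} N^{k-1}/(k-1)!) where N is the nilpotent superdiagonal part.

Assembling the blocks and conjugating back gives the entries of e^{tA} as shown above.

e^{tA} = [[(4*t + 1)*e^{-4*t}, t*e^{-4*t}, 2*t*e^{-4*t}], [0, e^{-4*t}, 0], [-8*t*e^{-4*t}, -2*t*e^{-4*t}, (1 - 4*t)*e^{-4*t}]]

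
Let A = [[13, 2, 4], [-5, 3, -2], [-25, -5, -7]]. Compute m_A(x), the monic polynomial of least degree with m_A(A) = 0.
m_A(x) = (x - 3)^3

The characteristic polynomial factors as (x - 3)^3. The minimal polynomial is ∏(x - λ)^{k_λ} where k_λ is the size of the largest Jordan block at λ.

For λ = 3: rank(A - 3I) = 2, and the largest Jordan block has size 3 (the smallest k with rank((A - 3I)^k) = rank((A - 3I)^(k+1))).

So m_A(x) = (x - 3)^3.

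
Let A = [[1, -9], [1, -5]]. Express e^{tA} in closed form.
e^{tA} = [[(3*t + 1)*e^{-2*t}, -9*t*e^{-2*t}], [t*e^{-2*t}, (1 - 3*t)*e^{-2*t}]]

A has Jordan form J = [[-2, 1], [0, -2]] with A = PJP^{-1}, so e^{tA} = P e^{tJ} P^{-1}.

For a Jordan block J_k(λ), e^{tJ_k(λ)} = e^{λt} · (I + tN + t^2 N^2/2! + ... + t^{k-1} N^{k-1}/(k-1)!) where N is the nilpotent superdiagonal part.

Assembling the blocks and conjugating back gives the entries of e^{tA} as shown above.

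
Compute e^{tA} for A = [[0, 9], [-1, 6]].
A has Jordan form J = [[3, 1], [0, 3]] with A = PJP^{-1}, so e^{tA} = P e^{tJ} P^{-1}.

For a Jordan block J_k(λ), e^{tJ_k(λ)} = e^{λt} · (I + tN + t^2 N^2/2! + ... + t^{k-1} N^{k-1}/(k-1)!) where N is the nilpotent superdiagonal part.

Assembling the blocks and conjugating back gives the entries of e^{tA} as shown above.

e^{tA} = [[(1 - 3*t)*e^{3*t}, 9*t*e^{3*t}], [-t*e^{3*t}, (3*t + 1)*e^{3*t}]]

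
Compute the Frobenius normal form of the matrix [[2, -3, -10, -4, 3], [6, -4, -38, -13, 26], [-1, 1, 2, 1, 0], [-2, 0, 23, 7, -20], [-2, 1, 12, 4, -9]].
R = [[0, 0, 0, 0, 0], [1, 0, 0, 0, 0], [0, 1, 0, 0, 0], [0, 0, 1, 0, 0], [0, 0, 0, 1, -2]]

The invariant factors of A (the non-unit diagonal entries of the Smith normal form of xI - A over ℚ[x]) are x^4(x + 2), each dividing the next. The characteristic polynomial is their product, x^4(x + 2).

The rational canonical form is the block-diagonal matrix of companion matrices C(f_i):
R = [[0, 0, 0, 0, 0], [1, 0, 0, 0, 0], [0, 1, 0, 0, 0], [0, 0, 1, 0, 0], [0, 0, 0, 1, -2]].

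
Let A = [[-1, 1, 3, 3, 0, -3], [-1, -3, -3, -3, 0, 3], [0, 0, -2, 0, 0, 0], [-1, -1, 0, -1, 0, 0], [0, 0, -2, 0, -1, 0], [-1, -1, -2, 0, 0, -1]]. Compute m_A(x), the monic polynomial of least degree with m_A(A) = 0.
m_A(x) = (x + 1)(x + 2)^2

The characteristic polynomial factors as (x + 1)^3(x + 2)^3. The minimal polynomial is ∏(x - λ)^{k_λ} where k_λ is the size of the largest Jordan block at λ.

For λ = -2: rank(A + 2I) = 4, and the largest Jordan block has size 2 (the smallest k with rank((A + 2I)^k) = rank((A + 2I)^(k+1))).
For λ = -1: rank(A + I) = 3, and the largest Jordan block has size 1 (the smallest k with rank((A + I)^k) = rank((A + I)^(k+1))).

So m_A(x) = (x + 1)(x + 2)^2.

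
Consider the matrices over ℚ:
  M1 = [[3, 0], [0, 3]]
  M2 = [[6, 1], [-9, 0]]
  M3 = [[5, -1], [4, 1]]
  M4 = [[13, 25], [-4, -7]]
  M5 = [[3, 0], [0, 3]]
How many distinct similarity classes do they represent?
2 classes: {M1, M5}, {M2, M3, M4}

Characteristic polynomials: χ_{M1} = (x - 3)^2, χ_{M2} = (x - 3)^2, χ_{M3} = (x - 3)^2, χ_{M4} = (x - 3)^2, χ_{M5} = (x - 3)^2.

{M1, M5}: invariant factors x - 3, x - 3.

{M2, M3, M4}: invariant factors (x - 3)^2.

Matrices are similar if and only if their invariant-factor lists agree; the partition into similarity classes is {M1, M5}, {M2, M3, M4}.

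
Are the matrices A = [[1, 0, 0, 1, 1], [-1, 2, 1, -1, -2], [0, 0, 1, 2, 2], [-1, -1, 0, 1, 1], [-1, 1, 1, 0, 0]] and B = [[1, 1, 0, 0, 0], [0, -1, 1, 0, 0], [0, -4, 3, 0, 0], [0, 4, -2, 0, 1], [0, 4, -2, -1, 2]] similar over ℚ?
Two matrices over a field are similar if and only if they have the same invariant factors.

Both A and B have characteristic polynomial (x - 1)^5 and minimal polynomial (x - 1)^3. Computing further, both have invariant factors (x - 1)^2, (x - 1)^3. Hence A and B are similar.

Yes.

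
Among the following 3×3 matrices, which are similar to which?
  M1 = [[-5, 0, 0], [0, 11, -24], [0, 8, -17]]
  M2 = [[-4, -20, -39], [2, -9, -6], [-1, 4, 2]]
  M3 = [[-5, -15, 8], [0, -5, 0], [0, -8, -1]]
2 classes: {M1}, {M2, M3}

Characteristic polynomials: χ_{M1} = (x + 1)(x + 5)^2, χ_{M2} = (x + 1)(x + 5)^2, χ_{M3} = (x + 1)(x + 5)^2.

{M1}: invariant factors x + 5, (x + 1)(x + 5).

{M2, M3}: invariant factors (x + 1)(x + 5)^2.

Matrices are similar if and only if their invariant-factor lists agree; the partition into similarity classes is {M1}, {M2, M3}.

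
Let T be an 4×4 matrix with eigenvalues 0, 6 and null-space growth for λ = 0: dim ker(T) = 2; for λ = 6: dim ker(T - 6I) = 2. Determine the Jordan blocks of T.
λ = 0: successive nullity increments [2] count blocks of size ≥ k; block sizes are [1, 1].
λ = 6: successive nullity increments [2] count blocks of size ≥ k; block sizes are [1, 1].

Jordan blocks: (0, 1), (0, 1), (6, 1), (6, 1)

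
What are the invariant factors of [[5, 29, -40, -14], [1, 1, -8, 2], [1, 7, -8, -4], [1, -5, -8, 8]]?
x, x^2(x - 6)

The Jordan structure of A has elementary divisors x^2, x, (x - 6). Arranging the block sizes at each eigenvalue in decreasing order and taking row products gives the invariant factors.

Invariant factors (smallest first, each dividing the next): x, x^2(x - 6).

Check: the last factor x^2(x - 6) is the minimal polynomial, and the product x^3(x - 6) is the characteristic polynomial.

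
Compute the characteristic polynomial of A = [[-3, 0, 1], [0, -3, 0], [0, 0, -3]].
χ_A(x) = (x + 3)^3

xI - A = [[x + 3, 0, -1], [0, x + 3, 0], [0, 0, x + 3]].

Expanding det(xI - A) along the first row:
det(xI - A) = + (x + 3)·det([[x + 3, 0], [0, x + 3]]) - (0)·det([[0, 0], [0, x + 3]]) + (-1)·det([[0, x + 3], [0, 0]]).

Evaluating gives χ_A(x) = x^3 + 9x^2 + 27x + 27 = (x + 3)^3.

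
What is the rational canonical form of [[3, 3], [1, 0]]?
The invariant factors of A (the non-unit diagonal entries of the Smith normal form of xI - A over ℚ[x]) are x^2 - 3x - 3, each dividing the next. The characteristic polynomial is their product, x^2 - 3x - 3.

The rational canonical form is the block-diagonal matrix of companion matrices C(f_i):
R = [[0, 3], [1, 3]].

Note the characteristic polynomial does not split into linear factors over ℚ, so A has no Jordan form over ℚ; the rational canonical form exists over any field.

R = [[0, 3], [1, 3]]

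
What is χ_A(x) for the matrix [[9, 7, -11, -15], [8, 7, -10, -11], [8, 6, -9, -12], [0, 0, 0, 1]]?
xI - A = [[x - 9, -7, 11, 15], [-8, x - 7, 10, 11], [-8, -6, x + 9, 12], [0, 0, 0, x - 1]].

Expanding det(xI - A) along the first row:
det(xI - A) = + (x - 9)·det([[x - 7, 10, 11], [-6, x + 9, 12], [0, 0, x - 1]]) - (-7)·det([[-8, 10, 11], [-8, x + 9, 12], [0, 0, x - 1]]) + (11)·det([[-8, x - 7, 11], [-8, -6, 12], [0, 0, x - 1]]) - (15)·det([[-8, x - 7, 10], [-8, -6, x + 9], [0, 0, 0]]).

Evaluating gives χ_A(x) = x^4 - 8x^3 + 18x^2 - 16x + 5 = (x - 5)(x - 1)^3.

χ_A(x) = (x - 5)(x - 1)^3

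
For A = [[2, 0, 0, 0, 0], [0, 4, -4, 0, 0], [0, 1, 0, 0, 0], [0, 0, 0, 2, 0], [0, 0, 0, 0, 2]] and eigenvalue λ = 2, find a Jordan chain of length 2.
v_1 = [[-2, 3, 1, 0, -4]]^T, v_2 = [[0, 2, 1, 0, 0]]^T

We seek v_1 ∈ ker((A - 2I)^2) \ ker(A - 2I), then set v_{i+1} = (A - 2I) v_i.

One such chain is v_1 = [[-2, 3, 1, 0, -4]]^T, v_2 = [[0, 2, 1, 0, 0]]^T. Check: (A - 2I) v_2 = [[0, 0, 0, 0, 0]]^T = 0.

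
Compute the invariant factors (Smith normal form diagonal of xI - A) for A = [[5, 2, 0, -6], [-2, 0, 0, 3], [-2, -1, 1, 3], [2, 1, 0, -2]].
The Jordan structure of A has elementary divisors (x - 1)^2, (x - 1), (x - 1). Arranging the block sizes at each eigenvalue in decreasing order and taking row products gives the invariant factors.

Invariant factors (smallest first, each dividing the next): x - 1, x - 1, (x - 1)^2.

Check: the last factor (x - 1)^2 is the minimal polynomial, and the product (x - 1)^4 is the characteristic polynomial.

x - 1, x - 1, (x - 1)^2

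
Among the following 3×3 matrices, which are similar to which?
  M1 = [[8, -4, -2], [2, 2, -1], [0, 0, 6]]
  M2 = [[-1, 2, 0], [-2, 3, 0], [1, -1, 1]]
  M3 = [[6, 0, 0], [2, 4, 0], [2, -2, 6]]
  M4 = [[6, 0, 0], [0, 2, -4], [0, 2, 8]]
3 classes: {M1}, {M2}, {M3, M4}

Characteristic polynomials: χ_{M1} = (x - 6)^2(x - 4), χ_{M2} = (x - 1)^3, χ_{M3} = (x - 6)^2(x - 4), χ_{M4} = (x - 6)^2(x - 4).

{M1}: invariant factors (x - 6)^2(x - 4).

{M2}: invariant factors x - 1, (x - 1)^2.

{M3, M4}: invariant factors x - 6, (x - 6)(x - 4).

Matrices are similar if and only if their invariant-factor lists agree; the partition into similarity classes is {M1}, {M2}, {M3, M4}.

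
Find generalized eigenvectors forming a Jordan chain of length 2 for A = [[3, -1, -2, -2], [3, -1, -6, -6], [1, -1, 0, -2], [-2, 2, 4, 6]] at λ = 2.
v_1 = [[-1, 2, 0, -2]]^T, v_2 = [[1, 3, 1, -2]]^T

We seek v_1 ∈ ker((A - 2I)^2) \ ker(A - 2I), then set v_{i+1} = (A - 2I) v_i.

One such chain is v_1 = [[-1, 2, 0, -2]]^T, v_2 = [[1, 3, 1, -2]]^T. Check: (A - 2I) v_2 = [[0, 0, 0, 0]]^T = 0.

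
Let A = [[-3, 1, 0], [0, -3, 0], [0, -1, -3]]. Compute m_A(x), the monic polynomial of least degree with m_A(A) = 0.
m_A(x) = (x + 3)^2

The characteristic polynomial factors as (x + 3)^3. The minimal polynomial is ∏(x - λ)^{k_λ} where k_λ is the size of the largest Jordan block at λ.

For λ = -3: rank(A + 3I) = 1, and the largest Jordan block has size 2 (the smallest k with rank((A + 3I)^k) = rank((A + 3I)^(k+1))).

So m_A(x) = (x + 3)^2.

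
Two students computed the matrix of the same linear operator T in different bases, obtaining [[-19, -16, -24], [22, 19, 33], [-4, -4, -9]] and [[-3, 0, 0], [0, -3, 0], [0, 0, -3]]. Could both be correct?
Both have characteristic polynomial (x + 3)^3, but the minimal polynomial of A is (x + 3)^2 while the minimal polynomial of B is x + 3. The minimal polynomial is a similarity invariant, so A and B are not similar.

No.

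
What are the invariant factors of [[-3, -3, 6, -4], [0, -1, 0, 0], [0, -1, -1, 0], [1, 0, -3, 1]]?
The Jordan structure of A has elementary divisors (x + 1)^2, (x + 1)^2. Arranging the block sizes at each eigenvalue in decreasing order and taking row products gives the invariant factors.

Invariant factors (smallest first, each dividing the next): (x + 1)^2, (x + 1)^2.

Check: the last factor (x + 1)^2 is the minimal polynomial, and the product (x + 1)^4 is the characteristic polynomial.

(x + 1)^2, (x + 1)^2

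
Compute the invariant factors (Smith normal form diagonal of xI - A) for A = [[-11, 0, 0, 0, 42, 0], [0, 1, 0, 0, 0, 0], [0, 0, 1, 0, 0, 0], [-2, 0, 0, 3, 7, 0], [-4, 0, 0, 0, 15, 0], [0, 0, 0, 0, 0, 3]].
The Jordan structure of A has elementary divisors (x - 1), (x - 1), (x - 1), (x - 3)^2, (x - 3). Arranging the block sizes at each eigenvalue in decreasing order and taking row products gives the invariant factors.

Invariant factors (smallest first, each dividing the next): x - 1, (x - 3)(x - 1), (x - 3)^2(x - 1).

Check: the last factor (x - 3)^2(x - 1) is the minimal polynomial, and the product (x - 3)^3(x - 1)^3 is the characteristic polynomial.

x - 1, (x - 3)(x - 1), (x - 3)^2(x - 1)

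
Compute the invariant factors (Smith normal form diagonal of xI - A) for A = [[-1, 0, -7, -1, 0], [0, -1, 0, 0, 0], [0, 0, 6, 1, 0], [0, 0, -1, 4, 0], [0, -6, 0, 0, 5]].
(x - 5)(x + 1), (x - 5)^2(x + 1)

The Jordan structure of A has elementary divisors (x + 1), (x + 1), (x - 5)^2, (x - 5). Arranging the block sizes at each eigenvalue in decreasing order and taking row products gives the invariant factors.

Invariant factors (smallest first, each dividing the next): (x - 5)(x + 1), (x - 5)^2(x + 1).

Check: the last factor (x - 5)^2(x + 1) is the minimal polynomial, and the product (x - 5)^3(x + 1)^2 is the characteristic polynomial.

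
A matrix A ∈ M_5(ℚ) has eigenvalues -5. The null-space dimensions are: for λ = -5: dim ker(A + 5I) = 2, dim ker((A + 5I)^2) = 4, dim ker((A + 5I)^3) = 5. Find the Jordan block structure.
Jordan blocks: (-5, 3), (-5, 2)

λ = -5: successive nullity increments [2, 2, 1] count blocks of size ≥ k; block sizes are [3, 2].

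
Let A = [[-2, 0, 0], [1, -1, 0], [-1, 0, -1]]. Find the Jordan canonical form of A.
J = [[-2, 0, 0], [0, -1, 0], [0, 0, -1]]

The characteristic polynomial is det(xI - A) = (x + 1)^2(x + 2), so the eigenvalues are -2 (algebraic multiplicity 1), -1 (algebraic multiplicity 2).

For λ = -2: algebraic multiplicity 1 gives one 1×1 block.

For λ = -1: rank(A + I) = 1. The eigenspace has dimension 3 - 1 = 2, so there are 2 Jordan blocks; the rank sequence gives block sizes [1, 1].

Assembling the blocks gives the Jordan form J above.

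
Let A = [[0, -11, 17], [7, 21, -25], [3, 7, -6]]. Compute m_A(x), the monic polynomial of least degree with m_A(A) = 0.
m_A(x) = (x - 5)^3

The characteristic polynomial factors as (x - 5)^3. The minimal polynomial is ∏(x - λ)^{k_λ} where k_λ is the size of the largest Jordan block at λ.

For λ = 5: rank(A - 5I) = 2, and the largest Jordan block has size 3 (the smallest k with rank((A - 5I)^k) = rank((A - 5I)^(k+1))).

So m_A(x) = (x - 5)^3.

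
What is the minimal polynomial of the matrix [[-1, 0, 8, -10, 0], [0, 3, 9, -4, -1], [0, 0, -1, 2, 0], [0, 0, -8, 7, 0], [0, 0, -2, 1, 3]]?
The characteristic polynomial factors as (x - 3)^4(x + 1). The minimal polynomial is ∏(x - λ)^{k_λ} where k_λ is the size of the largest Jordan block at λ.

For λ = -1: rank(A + I) = 4, and the largest Jordan block has size 1 (the smallest k with rank((A + I)^k) = rank((A + I)^(k+1))).
For λ = 3: rank(A - 3I) = 3, and the largest Jordan block has size 3 (the smallest k with rank((A - 3I)^k) = rank((A - 3I)^(k+1))).

So m_A(x) = (x - 3)^3(x + 1).

m_A(x) = (x - 3)^3(x + 1)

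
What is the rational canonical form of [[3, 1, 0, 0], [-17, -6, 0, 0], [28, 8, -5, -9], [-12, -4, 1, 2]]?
The invariant factors of A (the non-unit diagonal entries of the Smith normal form of xI - A over ℚ[x]) are x^2 + 3x - 1, x^2 + 3x - 1, each dividing the next. The characteristic polynomial is their product, (x^2 + 3x - 1)^2.

The rational canonical form is the block-diagonal matrix of companion matrices C(f_i):
R = [[0, 1, 0, 0], [1, -3, 0, 0], [0, 0, 0, 1], [0, 0, 1, -3]].

Note the characteristic polynomial does not split into linear factors over ℚ, so A has no Jordan form over ℚ; the rational canonical form exists over any field.

R = [[0, 1, 0, 0], [1, -3, 0, 0], [0, 0, 0, 1], [0, 0, 1, -3]]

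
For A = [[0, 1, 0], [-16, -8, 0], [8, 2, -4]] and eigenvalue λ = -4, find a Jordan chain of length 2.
We seek v_1 ∈ ker((A + 4I)^2) \ ker(A + 4I), then set v_{i+1} = (A + 4I) v_i.

One such chain is v_1 = [[-2, 7, -3]]^T, v_2 = [[-1, 4, -2]]^T. Check: (A + 4I) v_2 = [[0, 0, 0]]^T = 0.

v_1 = [[-2, 7, -3]]^T, v_2 = [[-1, 4, -2]]^T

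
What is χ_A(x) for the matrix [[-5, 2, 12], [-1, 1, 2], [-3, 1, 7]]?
xI - A = [[x + 5, -2, -12], [1, x - 1, -2], [3, -1, x - 7]].

Expanding det(xI - A) along the first row:
det(xI - A) = + (x + 5)·det([[x - 1, -2], [-1, x - 7]]) - (-2)·det([[1, -2], [3, x - 7]]) + (-12)·det([[1, x - 1], [3, -1]]).

Evaluating gives χ_A(x) = x^3 - 3x^2 + 3x - 1 = (x - 1)^3.

χ_A(x) = (x - 1)^3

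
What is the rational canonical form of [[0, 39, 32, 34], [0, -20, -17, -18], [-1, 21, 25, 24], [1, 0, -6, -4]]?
The invariant factors of A (the non-unit diagonal entries of the Smith normal form of xI - A over ℚ[x]) are x(x - 3)^2(x + 5), each dividing the next. The characteristic polynomial is their product, x(x - 3)^2(x + 5).

The rational canonical form is the block-diagonal matrix of companion matrices C(f_i):
R = [[0, 0, 0, 0], [1, 0, 0, -45], [0, 1, 0, 21], [0, 0, 1, 1]].

R = [[0, 0, 0, 0], [1, 0, 0, -45], [0, 1, 0, 21], [0, 0, 1, 1]]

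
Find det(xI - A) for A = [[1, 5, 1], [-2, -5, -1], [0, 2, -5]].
χ_A(x) = (x + 3)^3

xI - A = [[x - 1, -5, -1], [2, x + 5, 1], [0, -2, x + 5]].

Expanding det(xI - A) along the first row:
det(xI - A) = + (x - 1)·det([[x + 5, 1], [-2, x + 5]]) - (-5)·det([[2, 1], [0, x + 5]]) + (-1)·det([[2, x + 5], [0, -2]]).

Evaluating gives χ_A(x) = x^3 + 9x^2 + 27x + 27 = (x + 3)^3.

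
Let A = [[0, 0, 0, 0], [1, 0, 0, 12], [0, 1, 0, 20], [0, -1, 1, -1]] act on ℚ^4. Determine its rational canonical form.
The invariant factors of A (the non-unit diagonal entries of the Smith normal form of xI - A over ℚ[x]) are x(x - 3)(x + 2)^2, each dividing the next. The characteristic polynomial is their product, x(x - 3)(x + 2)^2.

The rational canonical form is the block-diagonal matrix of companion matrices C(f_i):
R = [[0, 0, 0, 0], [1, 0, 0, 12], [0, 1, 0, 8], [0, 0, 1, -1]].

R = [[0, 0, 0, 0], [1, 0, 0, 12], [0, 1, 0, 8], [0, 0, 1, -1]]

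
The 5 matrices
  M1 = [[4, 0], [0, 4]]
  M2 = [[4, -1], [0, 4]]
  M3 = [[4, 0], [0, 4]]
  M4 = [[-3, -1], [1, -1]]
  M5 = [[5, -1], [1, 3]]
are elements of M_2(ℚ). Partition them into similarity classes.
3 classes: {M1, M3}, {M2, M5}, {M4}

Characteristic polynomials: χ_{M1} = (x - 4)^2, χ_{M2} = (x - 4)^2, χ_{M3} = (x - 4)^2, χ_{M4} = (x + 2)^2, χ_{M5} = (x - 4)^2.

{M1, M3}: invariant factors x - 4, x - 4.

{M2, M5}: invariant factors (x - 4)^2.

{M4}: invariant factors (x + 2)^2.

Matrices are similar if and only if their invariant-factor lists agree; the partition into similarity classes is {M1, M3}, {M2, M5}, {M4}.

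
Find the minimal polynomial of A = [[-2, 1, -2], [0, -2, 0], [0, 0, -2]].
The characteristic polynomial factors as (x + 2)^3. The minimal polynomial is ∏(x - λ)^{k_λ} where k_λ is the size of the largest Jordan block at λ.

For λ = -2: rank(A + 2I) = 1, and the largest Jordan block has size 2 (the smallest k with rank((A + 2I)^k) = rank((A + 2I)^(k+1))).

So m_A(x) = (x + 2)^2.

m_A(x) = (x + 2)^2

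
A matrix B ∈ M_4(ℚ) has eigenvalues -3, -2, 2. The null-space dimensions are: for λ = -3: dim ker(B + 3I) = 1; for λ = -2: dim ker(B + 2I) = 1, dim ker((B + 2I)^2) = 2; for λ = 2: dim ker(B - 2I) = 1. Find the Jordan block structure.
λ = -3: successive nullity increments [1] count blocks of size ≥ k; block sizes are [1].
λ = -2: successive nullity increments [1, 1] count blocks of size ≥ k; block sizes are [2].
λ = 2: successive nullity increments [1] count blocks of size ≥ k; block sizes are [1].

Jordan blocks: (-3, 1), (-2, 2), (2, 1)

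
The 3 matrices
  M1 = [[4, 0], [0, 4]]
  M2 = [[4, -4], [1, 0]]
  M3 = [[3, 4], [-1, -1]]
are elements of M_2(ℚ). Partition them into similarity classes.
3 classes: {M1}, {M2}, {M3}

Characteristic polynomials: χ_{M1} = (x - 4)^2, χ_{M2} = (x - 2)^2, χ_{M3} = (x - 1)^2.

{M1}: invariant factors x - 4, x - 4.

{M2}: invariant factors (x - 2)^2.

{M3}: invariant factors (x - 1)^2.

Matrices are similar if and only if their invariant-factor lists agree; the partition into similarity classes is {M1}, {M2}, {M3}.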